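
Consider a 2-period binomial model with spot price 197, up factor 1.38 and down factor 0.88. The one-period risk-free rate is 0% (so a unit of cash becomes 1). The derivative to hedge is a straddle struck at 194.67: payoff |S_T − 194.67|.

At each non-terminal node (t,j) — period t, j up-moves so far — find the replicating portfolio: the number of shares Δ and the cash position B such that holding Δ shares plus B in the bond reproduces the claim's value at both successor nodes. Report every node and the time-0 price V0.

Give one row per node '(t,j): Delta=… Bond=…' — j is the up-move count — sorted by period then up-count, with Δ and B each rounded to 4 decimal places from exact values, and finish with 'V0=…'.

Since d<R<u, set p* = (R−d)/(u−d) = 0.2400; price each node as the discounted p*-expectation of its children.
Terminal payoffs: V(2,0)=42.1132, V(2,1)=44.5668, V(2,2)=180.4968
Node (1,0) S=173.3600: V=(p*·44.5668+(1−p*)·42.1132)/1=42.7021; Δ=(44.5668−42.1132)/(239.2368−152.5568)=0.0283; B=V−Δ·S=37.7949
Node (1,1) S=271.8600: V=(p*·180.4968+(1−p*)·44.5668)/1=77.1900; Δ=(180.4968−44.5668)/(375.1668−239.2368)=1.0000; B=V−Δ·S=-194.6700
Node (0,0) S=197.0000: V=(p*·77.1900+(1−p*)·42.7021)/1=50.9792; Δ=(77.1900−42.7021)/(271.8600−173.3600)=0.3501; B=V−Δ·S=-17.9967
Check: Δ(0,0)·S0 + B(0,0) = 50.9792 = V0.

(0,0): Delta=0.3501 Bond=-17.9967
(1,0): Delta=0.0283 Bond=37.7949
(1,1): Delta=1.0000 Bond=-194.6700
V0=50.9792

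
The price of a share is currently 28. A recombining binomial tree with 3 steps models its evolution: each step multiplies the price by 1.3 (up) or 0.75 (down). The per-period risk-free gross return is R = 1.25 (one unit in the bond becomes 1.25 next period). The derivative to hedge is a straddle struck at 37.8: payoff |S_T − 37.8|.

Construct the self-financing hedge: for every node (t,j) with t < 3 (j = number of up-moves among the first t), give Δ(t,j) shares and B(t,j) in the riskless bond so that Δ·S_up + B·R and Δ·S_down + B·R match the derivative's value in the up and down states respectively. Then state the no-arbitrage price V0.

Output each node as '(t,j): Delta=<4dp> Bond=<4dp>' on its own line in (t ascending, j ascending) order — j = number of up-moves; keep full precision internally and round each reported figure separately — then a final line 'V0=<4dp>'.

No-arbitrage ⇒ martingale measure with p* = (R−d)/(u−d) = 0.9091.
Payoff layer (t=3): V(3,0)=25.9875, V(3,1)=17.3250, V(3,2)=2.3100, V(3,3)=23.7160
Node (2,0) S=15.7500: V=(p*·17.3250+(1−p*)·25.9875)/1.25=14.4900; Δ=(17.3250−25.9875)/(20.4750−11.8125)=-1.0000; B=V−Δ·S=30.2400
Node (2,1) S=27.3000: V=(p*·2.3100+(1−p*)·17.3250)/1.25=2.9400; Δ=(2.3100−17.3250)/(35.4900−20.4750)=-1.0000; B=V−Δ·S=30.2400
Node (2,2) S=47.3200: V=(p*·23.7160+(1−p*)·2.3100)/1.25=17.4160; Δ=(23.7160−2.3100)/(61.5160−35.4900)=0.8225; B=V−Δ·S=-21.5040
Node (1,0) S=21.0000: V=(p*·2.9400+(1−p*)·14.4900)/1.25=3.1920; Δ=(2.9400−14.4900)/(27.3000−15.7500)=-1.0000; B=V−Δ·S=24.1920
Node (1,1) S=36.4000: V=(p*·17.4160+(1−p*)·2.9400)/1.25=12.8800; Δ=(17.4160−2.9400)/(47.3200−27.3000)=0.7231; B=V−Δ·S=-13.4400
Node (0,0) S=28.0000: V=(p*·12.8800+(1−p*)·3.1920)/1.25=9.5994; Δ=(12.8800−3.1920)/(36.4000−21.0000)=0.6291; B=V−Δ·S=-8.0151
Self-financing check: at every node Δ·S+B equals the discounted successor values.

(0,0): Delta=0.6291 Bond=-8.0151
(1,0): Delta=-1.0000 Bond=24.1920
(1,1): Delta=0.7231 Bond=-13.4400
(2,0): Delta=-1.0000 Bond=30.2400
(2,1): Delta=-1.0000 Bond=30.2400
(2,2): Delta=0.8225 Bond=-21.5040
V0=9.5994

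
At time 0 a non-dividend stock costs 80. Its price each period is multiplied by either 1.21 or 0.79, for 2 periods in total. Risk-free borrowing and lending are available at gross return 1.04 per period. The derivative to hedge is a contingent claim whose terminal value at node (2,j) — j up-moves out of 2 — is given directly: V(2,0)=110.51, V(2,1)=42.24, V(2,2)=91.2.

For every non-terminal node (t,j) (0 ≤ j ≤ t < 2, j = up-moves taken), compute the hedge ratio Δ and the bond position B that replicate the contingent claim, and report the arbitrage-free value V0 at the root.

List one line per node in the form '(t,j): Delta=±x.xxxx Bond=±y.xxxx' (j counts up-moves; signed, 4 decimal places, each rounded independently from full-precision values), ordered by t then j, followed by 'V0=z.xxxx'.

Under the risk-neutral measure, an up-move has probability p* = (R−d)/(u−d) = 0.5952 and values discount at R = 1.04.
Terminal values V(2,·): V(2,0)=110.5100, V(2,1)=42.2400, V(2,2)=91.2000
(1,0): S=63.2000. Δ = (V_up−V_dn)/(S_up−S_dn) = (42.2400−110.5100)/(76.4720−49.9280) = -2.5720. V = [p*·42.2400 + (1−p*)·110.5100]/1.04 = 67.1857. B = V − Δ·S = 229.7333.
(1,1): S=96.8000. Δ = (V_up−V_dn)/(S_up−S_dn) = (91.2000−42.2400)/(117.1280−76.4720) = 1.2043. V = [p*·91.2000 + (1−p*)·42.2400]/1.04 = 68.6374. B = V − Δ·S = -47.9341.
(0,0): S=80.0000. Δ = (V_up−V_dn)/(S_up−S_dn) = (68.6374−67.1857)/(96.8000−63.2000) = 0.0432. V = [p*·68.6374 + (1−p*)·67.1857]/1.04 = 65.4325. B = V − Δ·S = 61.9761.
Check: Δ(0,0)·S0 + B(0,0) = 65.4325 = V0.

(0,0): Delta=0.0432 Bond=61.9761
(1,0): Delta=-2.5720 Bond=229.7333
(1,1): Delta=1.2043 Bond=-47.9341
V0=65.4325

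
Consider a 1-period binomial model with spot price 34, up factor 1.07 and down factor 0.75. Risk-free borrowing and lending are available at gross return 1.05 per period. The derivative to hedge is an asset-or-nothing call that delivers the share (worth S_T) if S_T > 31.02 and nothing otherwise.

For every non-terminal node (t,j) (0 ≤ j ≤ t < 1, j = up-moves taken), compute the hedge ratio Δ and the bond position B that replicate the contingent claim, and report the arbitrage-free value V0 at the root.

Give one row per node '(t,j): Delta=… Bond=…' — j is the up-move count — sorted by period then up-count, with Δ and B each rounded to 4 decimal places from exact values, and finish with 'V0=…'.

Since d<R<u, set p* = (R−d)/(u−d) = 0.9375; price each node as the discounted p*-expectation of its children.
Payoff layer (t=1): V(1,0)=0.0000, V(1,1)=36.3800
  t=0,j=0: stock 34.0000 → up 36.3800 (V=36.3800), down 25.5000 (V=0.0000). Price 32.4821; hedge Δ=3.3437, bond B=-81.2054.
Check: Δ(0,0)·S0 + B(0,0) = 32.4821 = V0.

(0,0): Delta=3.3437 Bond=-81.2054
V0=32.4821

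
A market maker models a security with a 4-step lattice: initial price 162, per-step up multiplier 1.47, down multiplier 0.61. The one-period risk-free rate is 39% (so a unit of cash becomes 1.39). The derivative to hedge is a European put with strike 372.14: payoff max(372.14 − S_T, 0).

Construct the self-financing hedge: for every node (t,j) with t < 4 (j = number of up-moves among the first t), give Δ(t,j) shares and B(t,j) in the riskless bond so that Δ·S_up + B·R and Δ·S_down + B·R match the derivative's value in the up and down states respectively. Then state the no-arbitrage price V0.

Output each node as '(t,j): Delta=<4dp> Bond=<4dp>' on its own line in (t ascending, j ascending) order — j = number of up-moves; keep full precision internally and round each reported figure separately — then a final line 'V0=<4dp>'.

(0,0): Delta=-0.2337 Bond=45.2073
(1,0): Delta=-1.0000 Bond=138.5677
(1,1): Delta=-0.2010 Bond=55.0710
(2,0): Delta=-1.0000 Bond=192.6091
(2,1): Delta=-1.0000 Bond=192.6091
(2,2): Delta=-0.1670 Bond=64.6451
(3,0): Delta=-1.0000 Bond=267.7266
(3,1): Delta=-1.0000 Bond=267.7266
(3,2): Delta=-1.0000 Bond=267.7266
(3,3): Delta=-0.1316 Bond=71.6136
V0=7.3541

No-arbitrage ⇒ martingale measure with p* = (R−d)/(u−d) = 0.9070.
Terminal payoffs: V(4,0)=349.7097, V(4,1)=318.0867, V(4,2)=241.8805, V(4,3)=58.2360, V(4,4)=0.0000
(3,0): S=36.7709. Δ = (V_up−V_dn)/(S_up−S_dn) = (318.0867−349.7097)/(54.0533−22.4303) = -1.0000. V = [p*·318.0867 + (1−p*)·349.7097]/1.39 = 230.9557. B = V − Δ·S = 267.7266.
(3,1): S=88.6119. Δ = (V_up−V_dn)/(S_up−S_dn) = (241.8805−318.0867)/(130.2595−54.0533) = -1.0000. V = [p*·241.8805 + (1−p*)·318.0867]/1.39 = 179.1147. B = V − Δ·S = 267.7266.
(3,2): S=213.5401. Δ = (V_up−V_dn)/(S_up−S_dn) = (58.2360−241.8805)/(313.9040−130.2595) = -1.0000. V = [p*·58.2360 + (1−p*)·241.8805]/1.39 = 54.1865. B = V − Δ·S = 267.7266.
(3,3): S=514.5967. Δ = (V_up−V_dn)/(S_up−S_dn) = (0.0000−58.2360)/(756.4572−313.9040) = -0.1316. V = [p*·0.0000 + (1−p*)·58.2360]/1.39 = 3.8973. B = V − Δ·S = 71.6136.
(2,0): S=60.2802. Δ = (V_up−V_dn)/(S_up−S_dn) = (179.1147−230.9557)/(88.6119−36.7709) = -1.0000. V = [p*·179.1147 + (1−p*)·230.9557]/1.39 = 132.3289. B = V − Δ·S = 192.6091.
(2,1): S=145.2654. Δ = (V_up−V_dn)/(S_up−S_dn) = (54.1865−179.1147)/(213.5401−88.6119) = -1.0000. V = [p*·54.1865 + (1−p*)·179.1147]/1.39 = 47.3437. B = V − Δ·S = 192.6091.
(2,2): S=350.0658. Δ = (V_up−V_dn)/(S_up−S_dn) = (3.8973−54.1865)/(514.5967−213.5401) = -0.1670. V = [p*·3.8973 + (1−p*)·54.1865]/1.39 = 6.1694. B = V − Δ·S = 64.6451.
(1,0): S=98.8200. Δ = (V_up−V_dn)/(S_up−S_dn) = (47.3437−132.3289)/(145.2654−60.2802) = -1.0000. V = [p*·47.3437 + (1−p*)·132.3289]/1.39 = 39.7477. B = V − Δ·S = 138.5677.
(1,1): S=238.1400. Δ = (V_up−V_dn)/(S_up−S_dn) = (6.1694−47.3437)/(350.0658−145.2654) = -0.2010. V = [p*·6.1694 + (1−p*)·47.3437]/1.39 = 7.1939. B = V − Δ·S = 55.0710.
(0,0): S=162.0000. Δ = (V_up−V_dn)/(S_up−S_dn) = (7.1939−39.7477)/(238.1400−98.8200) = -0.2337. V = [p*·7.1939 + (1−p*)·39.7477]/1.39 = 7.3541. B = V − Δ·S = 45.2073.
The time-0 hedge costs 7.3541, which is the no-arbitrage price.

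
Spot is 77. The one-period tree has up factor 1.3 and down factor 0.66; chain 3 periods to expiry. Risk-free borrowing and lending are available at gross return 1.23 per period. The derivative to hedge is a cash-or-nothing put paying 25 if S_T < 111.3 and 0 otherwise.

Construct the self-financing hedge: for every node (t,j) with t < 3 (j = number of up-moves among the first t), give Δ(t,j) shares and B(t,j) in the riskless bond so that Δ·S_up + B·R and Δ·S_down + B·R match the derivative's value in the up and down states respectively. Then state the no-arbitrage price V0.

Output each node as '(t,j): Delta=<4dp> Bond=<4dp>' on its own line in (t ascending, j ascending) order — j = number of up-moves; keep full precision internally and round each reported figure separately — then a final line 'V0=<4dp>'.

No-arbitrage ⇒ martingale measure with p* = (R−d)/(u−d) = 0.8906.
Payoff layer (t=3): V(3,0)=25.0000, V(3,1)=25.0000, V(3,2)=25.0000, V(3,3)=0.0000
Node (2,0) S=33.5412: V=(p*·25.0000+(1−p*)·25.0000)/1.23=20.3252; Δ=(25.0000−25.0000)/(43.6036−22.1372)=0.0000; B=V−Δ·S=20.3252
Node (2,1) S=66.0660: V=(p*·25.0000+(1−p*)·25.0000)/1.23=20.3252; Δ=(25.0000−25.0000)/(85.8858−43.6036)=0.0000; B=V−Δ·S=20.3252
Node (2,2) S=130.1300: V=(p*·0.0000+(1−p*)·25.0000)/1.23=2.2231; Δ=(0.0000−25.0000)/(169.1690−85.8858)=-0.3002; B=V−Δ·S=41.2856
Node (1,0) S=50.8200: V=(p*·20.3252+(1−p*)·20.3252)/1.23=16.5246; Δ=(20.3252−20.3252)/(66.0660−33.5412)=0.0000; B=V−Δ·S=16.5246
Node (1,1) S=100.1000: V=(p*·2.2231+(1−p*)·20.3252)/1.23=3.4171; Δ=(2.2231−20.3252)/(130.1300−66.0660)=-0.2826; B=V−Δ·S=31.7016
Node (0,0) S=77.0000: V=(p*·3.4171+(1−p*)·16.5246)/1.23=3.9437; Δ=(3.4171−16.5246)/(100.1000−50.8200)=-0.2660; B=V−Δ·S=24.4241
Root portfolio cost Δ·77+B reproduces V0=3.9437.

(0,0): Delta=-0.2660 Bond=24.4241
(1,0): Delta=0.0000 Bond=16.5246
(1,1): Delta=-0.2826 Bond=31.7016
(2,0): Delta=0.0000 Bond=20.3252
(2,1): Delta=0.0000 Bond=20.3252
(2,2): Delta=-0.3002 Bond=41.2856
V0=3.9437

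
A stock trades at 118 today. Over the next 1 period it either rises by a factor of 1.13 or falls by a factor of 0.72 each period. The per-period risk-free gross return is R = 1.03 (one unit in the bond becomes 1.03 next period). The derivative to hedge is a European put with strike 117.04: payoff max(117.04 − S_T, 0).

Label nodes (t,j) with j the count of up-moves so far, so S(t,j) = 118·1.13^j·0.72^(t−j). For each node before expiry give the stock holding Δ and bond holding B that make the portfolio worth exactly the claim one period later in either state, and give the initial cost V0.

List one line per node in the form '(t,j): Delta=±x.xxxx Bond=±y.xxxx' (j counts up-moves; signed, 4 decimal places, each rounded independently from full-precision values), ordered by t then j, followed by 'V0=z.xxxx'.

Under the risk-neutral measure, an up-move has probability p* = (R−d)/(u−d) = 0.7561 and values discount at R = 1.03.
Terminal payoffs: V(1,0)=32.0800, V(1,1)=0.0000
(0,0): S=118.0000. Δ = (V_up−V_dn)/(S_up−S_dn) = (0.0000−32.0800)/(133.3400−84.9600) = -0.6631. V = [p*·0.0000 + (1−p*)·32.0800]/1.03 = 7.5965. B = V − Δ·S = 85.8404.
Each (Δ,B) replicates both successor values, so the strategy is self-financing and V0 is arbitrage-free.

(0,0): Delta=-0.6631 Bond=85.8404
V0=7.5965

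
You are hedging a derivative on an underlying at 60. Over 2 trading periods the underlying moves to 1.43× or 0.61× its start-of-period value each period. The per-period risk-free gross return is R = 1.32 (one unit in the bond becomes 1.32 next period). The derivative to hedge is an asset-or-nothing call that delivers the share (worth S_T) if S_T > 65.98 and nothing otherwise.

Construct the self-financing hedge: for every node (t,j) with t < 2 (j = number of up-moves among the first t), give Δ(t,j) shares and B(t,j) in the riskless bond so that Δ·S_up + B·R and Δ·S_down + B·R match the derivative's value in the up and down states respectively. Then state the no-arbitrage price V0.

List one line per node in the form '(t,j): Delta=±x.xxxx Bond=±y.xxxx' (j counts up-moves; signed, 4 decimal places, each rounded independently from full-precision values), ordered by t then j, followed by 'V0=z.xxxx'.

The replicating-portfolio and risk-neutral prices coincide; use p* = (1.32−0.61)/(1.43−0.61) = 0.8659 for the latter.
Payoff layer (t=2): V(2,0)=0.0000, V(2,1)=0.0000, V(2,2)=122.6940
Node (1,0) S=36.6000: V=(p*·0.0000+(1−p*)·0.0000)/1.32=0.0000; Δ=(0.0000−0.0000)/(52.3380−22.3260)=0.0000; B=V−Δ·S=0.0000
Node (1,1) S=85.8000: V=(p*·122.6940+(1−p*)·0.0000)/1.32=80.4811; Δ=(122.6940−0.0000)/(122.6940−52.3380)=1.7439; B=V−Δ·S=-69.1457
Node (0,0) S=60.0000: V=(p*·80.4811+(1−p*)·0.0000)/1.32=52.7916; Δ=(80.4811−0.0000)/(85.8000−36.6000)=1.6358; B=V−Δ·S=-45.3561
Each (Δ,B) replicates both successor values, so the strategy is self-financing and V0 is arbitrage-free.

(0,0): Delta=1.6358 Bond=-45.3561
(1,0): Delta=0.0000 Bond=0.0000
(1,1): Delta=1.7439 Bond=-69.1457
V0=52.7916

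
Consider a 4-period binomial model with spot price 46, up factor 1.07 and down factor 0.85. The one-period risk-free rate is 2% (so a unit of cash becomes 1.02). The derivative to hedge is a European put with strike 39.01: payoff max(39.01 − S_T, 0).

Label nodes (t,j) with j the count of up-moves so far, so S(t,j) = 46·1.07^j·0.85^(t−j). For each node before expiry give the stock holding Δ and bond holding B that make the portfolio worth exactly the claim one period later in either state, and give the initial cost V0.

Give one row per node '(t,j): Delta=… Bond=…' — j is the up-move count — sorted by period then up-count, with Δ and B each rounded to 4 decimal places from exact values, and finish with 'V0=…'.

(0,0): Delta=-0.1304 Bond=6.4932
(1,0): Delta=-0.4069 Bond=17.4354
(1,1): Delta=-0.0658 Bond=3.4429
(2,0): Delta=-1.0000 Bond=37.4952
(2,1): Delta=-0.2683 Bond=11.9868
(2,2): Delta=-0.0184 Bond=1.0192
(3,0): Delta=-1.0000 Bond=38.2451
(3,1): Delta=-1.0000 Bond=38.2451
(3,2): Delta=-0.0974 Bond=4.5740
(3,3): Delta=0.0000 Bond=0.0000
V0=0.4954

The replicating-portfolio and risk-neutral prices coincide; use p* = (1.02−0.85)/(1.07−0.85) = 0.7727 for the latter.
Terminal values V(4,·): V(4,0)=14.9977, V(4,1)=8.7828, V(4,2)=0.9592, V(4,3)=0.0000, V(4,4)=0.0000
Node (3,0) S=28.2497: V=(p*·8.7828+(1−p*)·14.9977)/1.02=9.9953; Δ=(8.7828−14.9977)/(30.2272−24.0123)=-1.0000; B=V−Δ·S=38.2451
Node (3,1) S=35.5615: V=(p*·0.9592+(1−p*)·8.7828)/1.02=2.6836; Δ=(0.9592−8.7828)/(38.0508−30.2272)=-1.0000; B=V−Δ·S=38.2451
Node (3,2) S=44.7656: V=(p*·0.0000+(1−p*)·0.9592)/1.02=0.2137; Δ=(0.0000−0.9592)/(47.8992−38.0508)=-0.0974; B=V−Δ·S=4.5740
Node (3,3) S=56.3520: V=(p*·0.0000+(1−p*)·0.0000)/1.02=0.0000; Δ=(0.0000−0.0000)/(60.2966−47.8992)=0.0000; B=V−Δ·S=0.0000
Node (2,0) S=33.2350: V=(p*·2.6836+(1−p*)·9.9953)/1.02=4.2602; Δ=(2.6836−9.9953)/(35.5615−28.2497)=-1.0000; B=V−Δ·S=37.4952
Node (2,1) S=41.8370: V=(p*·0.2137+(1−p*)·2.6836)/1.02=0.7599; Δ=(0.2137−2.6836)/(44.7656−35.5615)=-0.2683; B=V−Δ·S=11.9868
Node (2,2) S=52.6654: V=(p*·0.0000+(1−p*)·0.2137)/1.02=0.0476; Δ=(0.0000−0.2137)/(56.3520−44.7656)=-0.0184; B=V−Δ·S=1.0192
Node (1,0) S=39.1000: V=(p*·0.7599+(1−p*)·4.2602)/1.02=1.5249; Δ=(0.7599−4.2602)/(41.8370−33.2350)=-0.4069; B=V−Δ·S=17.4354
Node (1,1) S=49.2200: V=(p*·0.0476+(1−p*)·0.7599)/1.02=0.2054; Δ=(0.0476−0.7599)/(52.6654−41.8370)=-0.0658; B=V−Δ·S=3.4429
Node (0,0) S=46.0000: V=(p*·0.2054+(1−p*)·1.5249)/1.02=0.4954; Δ=(0.2054−1.5249)/(49.2200−39.1000)=-0.1304; B=V−Δ·S=6.4932
Check: Δ(0,0)·S0 + B(0,0) = 0.4954 = V0.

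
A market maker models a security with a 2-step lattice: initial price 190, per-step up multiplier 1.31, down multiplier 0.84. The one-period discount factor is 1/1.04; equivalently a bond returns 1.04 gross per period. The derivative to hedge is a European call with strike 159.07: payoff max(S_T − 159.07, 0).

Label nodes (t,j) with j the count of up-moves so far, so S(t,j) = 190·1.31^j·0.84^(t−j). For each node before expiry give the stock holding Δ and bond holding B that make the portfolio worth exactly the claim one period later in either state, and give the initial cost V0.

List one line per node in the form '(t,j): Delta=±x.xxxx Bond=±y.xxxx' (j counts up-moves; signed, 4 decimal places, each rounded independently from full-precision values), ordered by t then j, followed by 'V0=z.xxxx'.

The replicating-portfolio and risk-neutral prices coincide; use p* = (1.04−0.84)/(1.31−0.84) = 0.4255 for the latter.
Terminal payoffs: V(2,0)=0.0000, V(2,1)=50.0060, V(2,2)=166.9890
(1,0): S=159.6000. Δ = (V_up−V_dn)/(S_up−S_dn) = (50.0060−0.0000)/(209.0760−134.0640) = 0.6666. V = [p*·50.0060 + (1−p*)·0.0000]/1.04 = 20.4607. B = V − Δ·S = -85.9350.
(1,1): S=248.9000. Δ = (V_up−V_dn)/(S_up−S_dn) = (166.9890−50.0060)/(326.0590−209.0760) = 1.0000. V = [p*·166.9890 + (1−p*)·50.0060]/1.04 = 95.9481. B = V − Δ·S = -152.9519.
(0,0): S=190.0000. Δ = (V_up−V_dn)/(S_up−S_dn) = (95.9481−20.4607)/(248.9000−159.6000) = 0.8453. V = [p*·95.9481 + (1−p*)·20.4607]/1.04 = 50.5606. B = V − Δ·S = -110.0508.
Check: Δ(0,0)·S0 + B(0,0) = 50.5606 = V0.

(0,0): Delta=0.8453 Bond=-110.0508
(1,0): Delta=0.6666 Bond=-85.9350
(1,1): Delta=1.0000 Bond=-152.9519
V0=50.5606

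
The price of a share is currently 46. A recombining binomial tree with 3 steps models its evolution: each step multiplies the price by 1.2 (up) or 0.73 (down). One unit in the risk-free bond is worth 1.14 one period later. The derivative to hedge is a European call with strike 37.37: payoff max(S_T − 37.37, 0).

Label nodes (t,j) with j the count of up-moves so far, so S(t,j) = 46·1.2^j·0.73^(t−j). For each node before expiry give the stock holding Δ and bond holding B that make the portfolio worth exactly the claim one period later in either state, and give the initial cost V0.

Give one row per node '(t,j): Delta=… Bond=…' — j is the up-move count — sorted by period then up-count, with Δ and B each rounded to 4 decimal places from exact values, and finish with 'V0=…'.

(0,0): Delta=0.9303 Bond=-21.7597
(1,0): Delta=0.5326 Bond=-11.4527
(1,1): Delta=0.9657 Bond=-26.7602
(2,0): Delta=0.0000 Bond=0.0000
(2,1): Delta=0.5800 Bond=-14.9668
(2,2): Delta=1.0000 Bond=-32.7807
V0=21.0326

Under the risk-neutral measure, an up-move has probability p* = (R−d)/(u−d) = 0.8723 and values discount at R = 1.14.
At expiry t=3: V(3,0)=0.0000, V(3,1)=0.0000, V(3,2)=10.9852, V(3,3)=42.1180
  t=2,j=0: stock 24.5134 → up 29.4161 (V=0.0000), down 17.8948 (V=0.0000). Price 0.0000; hedge Δ=0.0000, bond B=0.0000.
  t=2,j=1: stock 40.2960 → up 48.3552 (V=10.9852), down 29.4161 (V=0.0000). Price 8.4060; hedge Δ=0.5800, bond B=-14.9668.
  t=2,j=2: stock 66.2400 → up 79.4880 (V=42.1180), down 48.3552 (V=10.9852). Price 33.4593; hedge Δ=1.0000, bond B=-32.7807.
  t=1,j=0: stock 33.5800 → up 40.2960 (V=8.4060), down 24.5134 (V=0.0000). Price 6.4324; hedge Δ=0.5326, bond B=-11.4527.
  t=1,j=1: stock 55.2000 → up 66.2400 (V=33.4593), down 40.2960 (V=8.4060). Price 26.5447; hedge Δ=0.9657, bond B=-26.7602.
  t=0,j=0: stock 46.0000 → up 55.2000 (V=26.5447), down 33.5800 (V=6.4324). Price 21.0326; hedge Δ=0.9303, bond B=-21.7597.
Each (Δ,B) replicates both successor values, so the strategy is self-financing and V0 is arbitrage-free.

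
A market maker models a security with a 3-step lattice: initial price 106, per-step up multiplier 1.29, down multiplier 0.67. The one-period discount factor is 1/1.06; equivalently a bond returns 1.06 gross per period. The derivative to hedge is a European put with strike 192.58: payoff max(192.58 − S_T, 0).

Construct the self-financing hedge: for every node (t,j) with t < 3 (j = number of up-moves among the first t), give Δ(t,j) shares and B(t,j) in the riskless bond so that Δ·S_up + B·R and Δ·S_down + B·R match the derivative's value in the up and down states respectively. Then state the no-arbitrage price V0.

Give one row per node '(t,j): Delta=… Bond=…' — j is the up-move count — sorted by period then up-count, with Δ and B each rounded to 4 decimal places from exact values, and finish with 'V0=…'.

(0,0): Delta=-0.8126 Bond=149.1395
(1,0): Delta=-1.0000 Bond=171.3955
(1,1): Delta=-0.7552 Bond=150.2398
(2,0): Delta=-1.0000 Bond=181.6792
(2,1): Delta=-1.0000 Bond=181.6792
(2,2): Delta=-0.6803 Bond=146.0291
V0=63.0017

Risk-neutral probability p* = (R−d)/(u−d) = (1.06−0.67)/(1.29−0.67) = 0.6290.
Terminal payoffs: V(3,0)=160.6991, V(3,1)=131.1974, V(3,2)=74.3956, V(3,3)=0.0000
  t=2,j=0: stock 47.5834 → up 61.3826 (V=131.1974), down 31.8809 (V=160.6991). Price 134.0958; hedge Δ=-1.0000, bond B=181.6792.
  t=2,j=1: stock 91.6158 → up 118.1844 (V=74.3956), down 61.3826 (V=131.1974). Price 90.0634; hedge Δ=-1.0000, bond B=181.6792.
  t=2,j=2: stock 176.3946 → up 227.5490 (V=0.0000), down 118.1844 (V=74.3956). Price 26.0362; hedge Δ=-0.6803, bond B=146.0291.
  t=1,j=0: stock 71.0200 → up 91.6158 (V=90.0634), down 47.5834 (V=134.0958). Price 100.3755; hedge Δ=-1.0000, bond B=171.3955.
  t=1,j=1: stock 136.7400 → up 176.3946 (V=26.0362), down 91.6158 (V=90.0634). Price 46.9700; hedge Δ=-0.7552, bond B=150.2398.
  t=0,j=0: stock 106.0000 → up 136.7400 (V=46.9700), down 71.0200 (V=100.3755). Price 63.0017; hedge Δ=-0.8126, bond B=149.1395.
The time-0 hedge costs 63.0017, which is the no-arbitrage price.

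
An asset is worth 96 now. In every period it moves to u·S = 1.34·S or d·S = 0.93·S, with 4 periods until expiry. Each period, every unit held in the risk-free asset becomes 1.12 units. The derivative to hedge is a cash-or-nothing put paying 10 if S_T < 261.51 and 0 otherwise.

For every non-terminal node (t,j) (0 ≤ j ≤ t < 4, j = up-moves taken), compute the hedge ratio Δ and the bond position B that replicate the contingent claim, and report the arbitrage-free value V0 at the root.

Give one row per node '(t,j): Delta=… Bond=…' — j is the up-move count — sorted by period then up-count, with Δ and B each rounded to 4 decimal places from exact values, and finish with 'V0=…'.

Risk-neutral probability p* = (R−d)/(u−d) = (1.12−0.93)/(1.34−0.93) = 0.4634.
Terminal values V(4,·): V(4,0)=10.0000, V(4,1)=10.0000, V(4,2)=10.0000, V(4,3)=10.0000, V(4,4)=0.0000
Node (3,0) S=77.2183: V=(p*·10.0000+(1−p*)·10.0000)/1.12=8.9286; Δ=(10.0000−10.0000)/(103.4725−71.8130)=0.0000; B=V−Δ·S=8.9286
Node (3,1) S=111.2607: V=(p*·10.0000+(1−p*)·10.0000)/1.12=8.9286; Δ=(10.0000−10.0000)/(149.0894−103.4725)=0.0000; B=V−Δ·S=8.9286
Node (3,2) S=160.3112: V=(p*·10.0000+(1−p*)·10.0000)/1.12=8.9286; Δ=(10.0000−10.0000)/(214.8170−149.0894)=0.0000; B=V−Δ·S=8.9286
Node (3,3) S=230.9860: V=(p*·0.0000+(1−p*)·10.0000)/1.12=4.7909; Δ=(0.0000−10.0000)/(309.5212−214.8170)=-0.1056; B=V−Δ·S=29.1812
Node (2,0) S=83.0304: V=(p*·8.9286+(1−p*)·8.9286)/1.12=7.9719; Δ=(8.9286−8.9286)/(111.2607−77.2183)=0.0000; B=V−Δ·S=7.9719
Node (2,1) S=119.6352: V=(p*·8.9286+(1−p*)·8.9286)/1.12=7.9719; Δ=(8.9286−8.9286)/(160.3112−111.2607)=0.0000; B=V−Δ·S=7.9719
Node (2,2) S=172.3776: V=(p*·4.7909+(1−p*)·8.9286)/1.12=6.2599; Δ=(4.7909−8.9286)/(230.9860−160.3112)=-0.0585; B=V−Δ·S=16.3517
Node (1,0) S=89.2800: V=(p*·7.9719+(1−p*)·7.9719)/1.12=7.1178; Δ=(7.9719−7.9719)/(119.6352−83.0304)=0.0000; B=V−Δ·S=7.1178
Node (1,1) S=128.6400: V=(p*·6.2599+(1−p*)·7.9719)/1.12=6.4094; Δ=(6.2599−7.9719)/(172.3776−119.6352)=-0.0325; B=V−Δ·S=10.5850
Node (0,0) S=96.0000: V=(p*·6.4094+(1−p*)·7.1178)/1.12=6.0621; Δ=(6.4094−7.1178)/(128.6400−89.2800)=-0.0180; B=V−Δ·S=7.7898
Self-financing check: at every node Δ·S+B equals the discounted successor values.

(0,0): Delta=-0.0180 Bond=7.7898
(1,0): Delta=0.0000 Bond=7.1178
(1,1): Delta=-0.0325 Bond=10.5850
(2,0): Delta=0.0000 Bond=7.9719
(2,1): Delta=0.0000 Bond=7.9719
(2,2): Delta=-0.0585 Bond=16.3517
(3,0): Delta=0.0000 Bond=8.9286
(3,1): Delta=0.0000 Bond=8.9286
(3,2): Delta=0.0000 Bond=8.9286
(3,3): Delta=-0.1056 Bond=29.1812
V0=6.0621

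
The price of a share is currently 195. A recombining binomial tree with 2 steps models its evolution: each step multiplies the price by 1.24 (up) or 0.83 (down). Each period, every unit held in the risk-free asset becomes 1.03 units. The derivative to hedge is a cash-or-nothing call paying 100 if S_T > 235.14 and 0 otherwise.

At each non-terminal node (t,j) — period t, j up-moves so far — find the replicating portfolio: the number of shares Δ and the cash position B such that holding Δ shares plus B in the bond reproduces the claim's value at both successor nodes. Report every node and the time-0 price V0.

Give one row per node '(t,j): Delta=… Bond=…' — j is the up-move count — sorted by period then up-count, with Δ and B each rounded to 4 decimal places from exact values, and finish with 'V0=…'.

(0,0): Delta=0.5924 Bond=-93.0820
(1,0): Delta=0.0000 Bond=0.0000
(1,1): Delta=1.0087 Bond=-196.5427
V0=22.4294

No-arbitrage ⇒ martingale measure with p* = (R−d)/(u−d) = 0.4878.
Terminal values V(2,·): V(2,0)=0.0000, V(2,1)=0.0000, V(2,2)=100.0000
  t=1,j=0: stock 161.8500 → up 200.6940 (V=0.0000), down 134.3355 (V=0.0000). Price 0.0000; hedge Δ=0.0000, bond B=0.0000.
  t=1,j=1: stock 241.8000 → up 299.8320 (V=100.0000), down 200.6940 (V=0.0000). Price 47.3597; hedge Δ=1.0087, bond B=-196.5427.
  t=0,j=0: stock 195.0000 → up 241.8000 (V=47.3597), down 161.8500 (V=0.0000). Price 22.4294; hedge Δ=0.5924, bond B=-93.0820.
Self-financing check: at every node Δ·S+B equals the discounted successor values.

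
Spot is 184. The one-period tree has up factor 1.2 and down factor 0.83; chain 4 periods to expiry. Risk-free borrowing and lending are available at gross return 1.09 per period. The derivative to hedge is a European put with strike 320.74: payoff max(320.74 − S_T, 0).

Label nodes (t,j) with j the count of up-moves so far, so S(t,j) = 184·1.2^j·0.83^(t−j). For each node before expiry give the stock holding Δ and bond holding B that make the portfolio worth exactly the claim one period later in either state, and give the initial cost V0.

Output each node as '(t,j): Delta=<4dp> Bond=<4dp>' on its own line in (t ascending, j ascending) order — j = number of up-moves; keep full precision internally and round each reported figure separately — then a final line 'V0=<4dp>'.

Since d<R<u, set p* = (R−d)/(u−d) = 0.7027; price each node as the discounted p*-expectation of its children.
Terminal values V(4,·): V(4,0)=233.4167, V(4,1)=194.4894, V(4,2)=138.2091, V(4,3)=56.8398, V(4,4)=0.0000
Node (3,0) S=105.2088: V=(p*·194.4894+(1−p*)·233.4167)/1.09=189.0481; Δ=(194.4894−233.4167)/(126.2506−87.3233)=-1.0000; B=V−Δ·S=294.2569
Node (3,1) S=152.1091: V=(p*·138.2091+(1−p*)·194.4894)/1.09=142.1478; Δ=(138.2091−194.4894)/(182.5309−126.2506)=-1.0000; B=V−Δ·S=294.2569
Node (3,2) S=219.9168: V=(p*·56.8398+(1−p*)·138.2091)/1.09=74.3401; Δ=(56.8398−138.2091)/(263.9002−182.5309)=-1.0000; B=V−Δ·S=294.2569
Node (3,3) S=317.9520: V=(p*·0.0000+(1−p*)·56.8398)/1.09=15.5031; Δ=(0.0000−56.8398)/(381.5424−263.9002)=-0.4832; B=V−Δ·S=169.1242
Node (2,0) S=126.7576: V=(p*·142.1478+(1−p*)·189.0481)/1.09=143.2028; Δ=(142.1478−189.0481)/(152.1091−105.2088)=-1.0000; B=V−Δ·S=269.9604
Node (2,1) S=183.2640: V=(p*·74.3401+(1−p*)·142.1478)/1.09=86.6964; Δ=(74.3401−142.1478)/(219.9168−152.1091)=-1.0000; B=V−Δ·S=269.9604
Node (2,2) S=264.9600: V=(p*·15.5031+(1−p*)·74.3401)/1.09=30.2708; Δ=(15.5031−74.3401)/(317.9520−219.9168)=-0.6002; B=V−Δ·S=189.2898
Node (1,0) S=152.7200: V=(p*·86.6964+(1−p*)·143.2028)/1.09=94.9501; Δ=(86.6964−143.2028)/(183.2640−126.7576)=-1.0000; B=V−Δ·S=247.6701
Node (1,1) S=220.8000: V=(p*·30.2708+(1−p*)·86.6964)/1.09=43.1614; Δ=(30.2708−86.6964)/(264.9600−183.2640)=-0.6907; B=V−Δ·S=195.6632
Node (0,0) S=184.0000: V=(p*·43.1614+(1−p*)·94.9501)/1.09=53.7230; Δ=(43.1614−94.9501)/(220.8000−152.7200)=-0.7607; B=V−Δ·S=193.6924
Self-financing check: at every node Δ·S+B equals the discounted successor values.

(0,0): Delta=-0.7607 Bond=193.6924
(1,0): Delta=-1.0000 Bond=247.6701
(1,1): Delta=-0.6907 Bond=195.6632
(2,0): Delta=-1.0000 Bond=269.9604
(2,1): Delta=-1.0000 Bond=269.9604
(2,2): Delta=-0.6002 Bond=189.2898
(3,0): Delta=-1.0000 Bond=294.2569
(3,1): Delta=-1.0000 Bond=294.2569
(3,2): Delta=-1.0000 Bond=294.2569
(3,3): Delta=-0.4832 Bond=169.1242
V0=53.7230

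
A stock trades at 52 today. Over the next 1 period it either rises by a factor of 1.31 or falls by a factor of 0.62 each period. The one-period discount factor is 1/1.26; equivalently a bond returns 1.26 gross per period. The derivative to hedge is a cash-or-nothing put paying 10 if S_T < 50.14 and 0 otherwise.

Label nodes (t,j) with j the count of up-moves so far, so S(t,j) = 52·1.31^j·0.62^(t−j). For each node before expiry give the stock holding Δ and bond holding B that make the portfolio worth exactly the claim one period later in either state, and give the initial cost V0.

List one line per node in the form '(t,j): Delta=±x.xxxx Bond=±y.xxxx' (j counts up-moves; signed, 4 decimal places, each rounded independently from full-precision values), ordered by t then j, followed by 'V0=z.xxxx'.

No-arbitrage ⇒ martingale measure with p* = (R−d)/(u−d) = 0.9275.
Payoff layer (t=1): V(1,0)=10.0000, V(1,1)=0.0000
(0,0): S=52.0000. Δ = (V_up−V_dn)/(S_up−S_dn) = (0.0000−10.0000)/(68.1200−32.2400) = -0.2787. V = [p*·0.0000 + (1−p*)·10.0000]/1.26 = 0.5751. B = V − Δ·S = 15.0679.
Root portfolio cost Δ·52+B reproduces V0=0.5751.

(0,0): Delta=-0.2787 Bond=15.0679
V0=0.5751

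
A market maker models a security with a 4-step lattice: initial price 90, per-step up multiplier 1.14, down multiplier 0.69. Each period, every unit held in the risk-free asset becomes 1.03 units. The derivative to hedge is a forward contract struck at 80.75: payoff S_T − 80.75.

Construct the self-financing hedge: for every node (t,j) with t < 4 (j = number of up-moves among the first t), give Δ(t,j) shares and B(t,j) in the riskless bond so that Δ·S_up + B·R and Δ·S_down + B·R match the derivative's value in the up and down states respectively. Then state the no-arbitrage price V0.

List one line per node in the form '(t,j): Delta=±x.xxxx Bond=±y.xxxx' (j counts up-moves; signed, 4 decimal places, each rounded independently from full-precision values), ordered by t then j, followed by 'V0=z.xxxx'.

(0,0): Delta=1.0000 Bond=-71.7453
(1,0): Delta=1.0000 Bond=-73.8977
(1,1): Delta=1.0000 Bond=-73.8977
(2,0): Delta=1.0000 Bond=-76.1146
(2,1): Delta=1.0000 Bond=-76.1146
(2,2): Delta=1.0000 Bond=-76.1146
(3,0): Delta=1.0000 Bond=-78.3981
(3,1): Delta=1.0000 Bond=-78.3981
(3,2): Delta=1.0000 Bond=-78.3981
(3,3): Delta=1.0000 Bond=-78.3981
V0=18.2547

No-arbitrage ⇒ martingale measure with p* = (R−d)/(u−d) = 0.7556.
At expiry t=4: V(4,0)=-60.3496, V(4,1)=-47.0450, V(4,2)=-25.0634, V(4,3)=11.2539, V(4,4)=71.2564
  t=3,j=0: stock 29.5658 → up 33.7050 (V=-47.0450), down 20.4004 (V=-60.3496). Price -48.8322; hedge Δ=1.0000, bond B=-78.3981.
  t=3,j=1: stock 48.8479 → up 55.6866 (V=-25.0634), down 33.7050 (V=-47.0450). Price -29.5502; hedge Δ=1.0000, bond B=-78.3981.
  t=3,j=2: stock 80.7052 → up 92.0039 (V=11.2539), down 55.6866 (V=-25.0634). Price 2.3071; hedge Δ=1.0000, bond B=-78.3981.
  t=3,j=3: stock 133.3390 → up 152.0064 (V=71.2564), down 92.0039 (V=11.2539). Price 54.9409; hedge Δ=1.0000, bond B=-78.3981.
  t=2,j=0: stock 42.8490 → up 48.8479 (V=-29.5502), down 29.5658 (V=-48.8322). Price -33.2656; hedge Δ=1.0000, bond B=-76.1146.
  t=2,j=1: stock 70.7940 → up 80.7052 (V=2.3071), down 48.8479 (V=-29.5502). Price -5.3206; hedge Δ=1.0000, bond B=-76.1146.
  t=2,j=2: stock 116.9640 → up 133.3390 (V=54.9409), down 80.7052 (V=2.3071). Price 40.8494; hedge Δ=1.0000, bond B=-76.1146.
  t=1,j=0: stock 62.1000 → up 70.7940 (V=-5.3206), down 42.8490 (V=-33.2656). Price -11.7977; hedge Δ=1.0000, bond B=-73.8977.
  t=1,j=1: stock 102.6000 → up 116.9640 (V=40.8494), down 70.7940 (V=-5.3206). Price 28.7023; hedge Δ=1.0000, bond B=-73.8977.
  t=0,j=0: stock 90.0000 → up 102.6000 (V=28.7023), down 62.1000 (V=-11.7977). Price 18.2547; hedge Δ=1.0000, bond B=-71.7453.
Check: Δ(0,0)·S0 + B(0,0) = 18.2547 = V0.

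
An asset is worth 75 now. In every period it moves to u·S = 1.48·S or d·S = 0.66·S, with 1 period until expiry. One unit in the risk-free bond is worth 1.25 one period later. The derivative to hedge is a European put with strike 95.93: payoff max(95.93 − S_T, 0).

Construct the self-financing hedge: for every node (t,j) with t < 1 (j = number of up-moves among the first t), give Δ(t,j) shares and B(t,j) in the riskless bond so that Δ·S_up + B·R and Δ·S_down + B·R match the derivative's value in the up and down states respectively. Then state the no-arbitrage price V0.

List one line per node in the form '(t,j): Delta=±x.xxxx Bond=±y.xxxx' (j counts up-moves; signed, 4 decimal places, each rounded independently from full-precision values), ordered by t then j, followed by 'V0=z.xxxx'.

Since d<R<u, set p* = (R−d)/(u−d) = 0.7195; price each node as the discounted p*-expectation of its children.
Terminal payoffs: V(1,0)=46.4300, V(1,1)=0.0000
Node (0,0) S=75.0000: V=(p*·0.0000+(1−p*)·46.4300)/1.25=10.4184; Δ=(0.0000−46.4300)/(111.0000−49.5000)=-0.7550; B=V−Δ·S=67.0404
Self-financing check: at every node Δ·S+B equals the discounted successor values.

(0,0): Delta=-0.7550 Bond=67.0404
V0=10.4184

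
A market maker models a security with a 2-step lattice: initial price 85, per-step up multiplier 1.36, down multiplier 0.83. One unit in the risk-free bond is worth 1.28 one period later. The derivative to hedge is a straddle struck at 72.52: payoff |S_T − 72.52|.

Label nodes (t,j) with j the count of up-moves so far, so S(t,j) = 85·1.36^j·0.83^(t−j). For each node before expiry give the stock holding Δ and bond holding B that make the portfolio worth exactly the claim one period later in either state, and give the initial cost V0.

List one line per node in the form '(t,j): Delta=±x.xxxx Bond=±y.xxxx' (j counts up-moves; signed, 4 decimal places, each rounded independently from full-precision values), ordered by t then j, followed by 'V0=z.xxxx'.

(0,0): Delta=0.9269 Bond=-37.6606
(1,0): Delta=0.2531 Bond=-0.6705
(1,1): Delta=1.0000 Bond=-56.6562
V0=41.1257

The replicating-portfolio and risk-neutral prices coincide; use p* = (1.28−0.83)/(1.36−0.83) = 0.8491 for the latter.
Terminal payoffs: V(2,0)=13.9635, V(2,1)=23.4280, V(2,2)=84.6960
(1,0): S=70.5500. Δ = (V_up−V_dn)/(S_up−S_dn) = (23.4280−13.9635)/(95.9480−58.5565) = 0.2531. V = [p*·23.4280 + (1−p*)·13.9635]/1.28 = 17.1870. B = V − Δ·S = -0.6705.
(1,1): S=115.6000. Δ = (V_up−V_dn)/(S_up−S_dn) = (84.6960−23.4280)/(157.2160−95.9480) = 1.0000. V = [p*·84.6960 + (1−p*)·23.4280]/1.28 = 58.9438. B = V − Δ·S = -56.6562.
(0,0): S=85.0000. Δ = (V_up−V_dn)/(S_up−S_dn) = (58.9438−17.1870)/(115.6000−70.5500) = 0.9269. V = [p*·58.9438 + (1−p*)·17.1870]/1.28 = 41.1257. B = V − Δ·S = -37.6606.
Each (Δ,B) replicates both successor values, so the strategy is self-financing and V0 is arbitrage-free.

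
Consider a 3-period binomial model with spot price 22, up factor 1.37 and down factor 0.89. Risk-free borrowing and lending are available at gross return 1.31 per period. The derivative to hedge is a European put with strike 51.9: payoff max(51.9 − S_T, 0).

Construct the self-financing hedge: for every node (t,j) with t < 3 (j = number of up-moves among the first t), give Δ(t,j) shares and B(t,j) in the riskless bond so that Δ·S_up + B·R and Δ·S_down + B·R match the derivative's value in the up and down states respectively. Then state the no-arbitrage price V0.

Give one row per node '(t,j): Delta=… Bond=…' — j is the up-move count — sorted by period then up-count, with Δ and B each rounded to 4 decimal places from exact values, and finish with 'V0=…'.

(0,0): Delta=-0.8027 Bond=20.1374
(1,0): Delta=-1.0000 Bond=30.2430
(1,1): Delta=-0.7844 Bond=25.8282
(2,0): Delta=-1.0000 Bond=39.6183
(2,1): Delta=-1.0000 Bond=39.6183
(2,2): Delta=-0.7644 Bond=33.0088
V0=2.4778

The replicating-portfolio and risk-neutral prices coincide; use p* = (1.31−0.89)/(1.37−0.89) = 0.8750 for the latter.
Terminal payoffs: V(3,0)=36.3907, V(3,1)=28.0261, V(3,2)=15.1503, V(3,3)=0.0000
Node (2,0) S=17.4262: V=(p*·28.0261+(1−p*)·36.3907)/1.31=22.1921; Δ=(28.0261−36.3907)/(23.8739−15.5093)=-1.0000; B=V−Δ·S=39.6183
Node (2,1) S=26.8246: V=(p*·15.1503+(1−p*)·28.0261)/1.31=12.7937; Δ=(15.1503−28.0261)/(36.7497−23.8739)=-1.0000; B=V−Δ·S=39.6183
Node (2,2) S=41.2918: V=(p*·0.0000+(1−p*)·15.1503)/1.31=1.4456; Δ=(0.0000−15.1503)/(56.5698−36.7497)=-0.7644; B=V−Δ·S=33.0088
Node (1,0) S=19.5800: V=(p*·12.7937+(1−p*)·22.1921)/1.31=10.6630; Δ=(12.7937−22.1921)/(26.8246−17.4262)=-1.0000; B=V−Δ·S=30.2430
Node (1,1) S=30.1400: V=(p*·1.4456+(1−p*)·12.7937)/1.31=2.1864; Δ=(1.4456−12.7937)/(41.2918−26.8246)=-0.7844; B=V−Δ·S=25.8282
Node (0,0) S=22.0000: V=(p*·2.1864+(1−p*)·10.6630)/1.31=2.4778; Δ=(2.1864−10.6630)/(30.1400−19.5800)=-0.8027; B=V−Δ·S=20.1374
The time-0 hedge costs 2.4778, which is the no-arbitrage price.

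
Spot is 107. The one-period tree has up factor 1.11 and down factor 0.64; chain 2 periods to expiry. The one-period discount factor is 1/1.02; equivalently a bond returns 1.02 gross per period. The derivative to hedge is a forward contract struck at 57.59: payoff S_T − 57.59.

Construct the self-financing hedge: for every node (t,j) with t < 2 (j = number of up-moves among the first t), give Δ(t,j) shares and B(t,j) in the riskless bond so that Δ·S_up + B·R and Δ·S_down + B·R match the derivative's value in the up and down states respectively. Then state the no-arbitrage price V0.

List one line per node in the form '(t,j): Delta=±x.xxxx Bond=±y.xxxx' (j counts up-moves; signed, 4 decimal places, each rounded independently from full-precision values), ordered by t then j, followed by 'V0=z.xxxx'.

(0,0): Delta=1.0000 Bond=-55.3537
(1,0): Delta=1.0000 Bond=-56.4608
(1,1): Delta=1.0000 Bond=-56.4608
V0=51.6463

Under the risk-neutral measure, an up-move has probability p* = (R−d)/(u−d) = 0.8085 and values discount at R = 1.02.
At expiry t=2: V(2,0)=-13.7628, V(2,1)=18.4228, V(2,2)=74.2447
(1,0): S=68.4800. Δ = (V_up−V_dn)/(S_up−S_dn) = (18.4228−-13.7628)/(76.0128−43.8272) = 1.0000. V = [p*·18.4228 + (1−p*)·-13.7628]/1.02 = 12.0192. B = V − Δ·S = -56.4608.
(1,1): S=118.7700. Δ = (V_up−V_dn)/(S_up−S_dn) = (74.2447−18.4228)/(131.8347−76.0128) = 1.0000. V = [p*·74.2447 + (1−p*)·18.4228]/1.02 = 62.3092. B = V − Δ·S = -56.4608.
(0,0): S=107.0000. Δ = (V_up−V_dn)/(S_up−S_dn) = (62.3092−12.0192)/(118.7700−68.4800) = 1.0000. V = [p*·62.3092 + (1−p*)·12.0192]/1.02 = 51.6463. B = V − Δ·S = -55.3537.
Check: Δ(0,0)·S0 + B(0,0) = 51.6463 = V0.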